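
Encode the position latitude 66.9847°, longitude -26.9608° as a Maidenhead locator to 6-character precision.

HP66mx

Add 180° to longitude and 90° to latitude: 153.0392, 156.9847.
Field (20°×10°, letters A–R): 153.0392/20 → 7 → H, 156.9847/10 → 15 → P; chars HP.
Square (2°×1°, digits 0–9): 13.0392/2 → 6, 6.9847/1 → 6; chars 66.
Subsquare (5′×2.5′, letters a–x): 1.0392/0.0833333 → 12 → m, 0.9847/0.0416667 → 23 → x; chars mx.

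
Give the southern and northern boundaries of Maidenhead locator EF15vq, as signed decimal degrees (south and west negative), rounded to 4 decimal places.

Field E=4, F=5: +4·20° lon, +5·10° lat → SW at lon -100°, lat -40°.
Square 1, 5: +1·2° lon, +5·1° lat → SW at lon -98°, lat -35°.
Subsquare v=21, q=16: +21·0.0833333° lon, +16·0.0416667° lat → SW at lon -96.25°, lat -34.3333°.
Cell spans 0.0833333° lon × 0.0416667° lat.
south -34.3333, north -34.2917.

-34.3333, -34.2917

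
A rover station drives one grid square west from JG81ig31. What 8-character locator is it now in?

Longitude extended square 3; −1 → 2.
The latitude characters are unchanged.

JG81ig21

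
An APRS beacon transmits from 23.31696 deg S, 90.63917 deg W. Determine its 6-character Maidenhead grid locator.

EG46qq

Offset from 180°W / 90°S: lon 89.3608°, lat 66.6830°.
Field: 89.3608/20 → 4 → E, 66.6830/10 → 6 → G; chars EG.
Square: 9.3608/2 → 4, 6.6830/1 → 6; chars 46.
Subsquare: 1.3608/0.0833333 → 16 → q, 0.6830/0.0416667 → 16 → q; chars qq.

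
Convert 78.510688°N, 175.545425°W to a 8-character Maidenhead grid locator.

Shift to the Maidenhead origin (180°W, 90°S): lon 4.45458, lat 168.51069.
Field (20°×10°, letters A–R): 4.45458/20 → 0 → A, 168.51069/10 → 16 → Q; chars AQ.
Square (2°×1°, digits 0–9): 4.45458/2 → 2, 8.51069/1 → 8; chars 28.
Subsquare (5′×2.5′, letters a–x): 0.45458/0.0833333 → 5 → f, 0.51069/0.0416667 → 12 → m; chars fm.
Extended square (30″×15″, digits 0–9): 0.03791/0.00833333 → 4, 0.01069/0.00416667 → 2; chars 42.

AQ28fm42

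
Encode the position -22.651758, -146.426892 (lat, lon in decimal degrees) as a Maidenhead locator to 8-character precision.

BG67si83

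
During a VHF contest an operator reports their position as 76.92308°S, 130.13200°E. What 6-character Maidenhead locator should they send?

PB53bb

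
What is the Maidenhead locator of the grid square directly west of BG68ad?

BG58xd

Longitude subsquare a = 0; −1 → -1, wraps to 23 = x, carry into square.
Longitude square 6; −1 → 5.
The latitude characters are unchanged.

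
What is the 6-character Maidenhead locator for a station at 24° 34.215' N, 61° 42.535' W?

Add 180° to longitude and 90° to latitude: 118.2911, 114.5703.
Field: 118.2911/20 → 5 → F, 114.5703/10 → 11 → L; chars FL.
Square: 18.2911/2 → 9, 4.5703/1 → 4; chars 94.
Subsquare: 0.2911/0.0833333 → 3 → d, 0.5703/0.0416667 → 13 → n; chars dn.

FL94dn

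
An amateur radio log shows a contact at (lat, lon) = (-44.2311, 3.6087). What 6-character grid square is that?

JE15ts

Shift to the Maidenhead origin (180°W, 90°S): lon 183.6087, lat 45.7689.
Field: 183.6087/20 → 9 → J, 45.7689/10 → 4 → E; chars JE.
Square: 3.6087/2 → 1, 5.7689/1 → 5; chars 15.
Subsquare: 1.6087/0.0833333 → 19 → t, 0.7689/0.0416667 → 18 → s; chars ts.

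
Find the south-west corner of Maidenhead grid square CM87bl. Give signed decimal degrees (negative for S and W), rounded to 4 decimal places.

37.4583, -123.9167

Field C=2, M=12: +2·20° lon, +12·10° lat → SW at lon -140°, lat 30°.
Square 8, 7: +8·2° lon, +7·1° lat → SW at lon -124°, lat 37°.
Subsquare b=1, l=11: +1·0.0833333° lon, +11·0.0416667° lat → SW at lon -123.917°, lat 37.4583°.
latitude 37.4583, longitude -123.9167.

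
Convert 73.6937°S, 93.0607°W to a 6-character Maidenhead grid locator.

EB36lh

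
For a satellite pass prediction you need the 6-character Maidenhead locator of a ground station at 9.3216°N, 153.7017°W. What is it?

Shift to the Maidenhead origin (180°W, 90°S): lon 26.2983, lat 99.3216.
Field (20°×10°, letters A–R): lon ⌊26.2983/20⌋ = 1 → B; lat ⌊99.3216/10⌋ = 9 → J.
Square (2°×1°, digits 0–9): lon ⌊6.2983/2⌋ = 3; lat ⌊9.3216/1⌋ = 9.
Subsquare (5′×2.5′, letters a–x): lon ⌊0.2983/0.0833333⌋ = 3 → d; lat ⌊0.3216/0.0416667⌋ = 7 → h.

BJ39dh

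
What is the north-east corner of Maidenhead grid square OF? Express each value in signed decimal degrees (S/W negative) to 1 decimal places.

-30.0, 120.0

Field O=14, F=5: +14·20° lon, +5·10° lat → SW at lon 100°, lat -40°.
Cell spans 20° lon × 10° lat. NE corner is SW corner plus one full cell.
latitude -30.0, longitude 120.0.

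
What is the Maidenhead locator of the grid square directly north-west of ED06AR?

DD96xs

Longitude subsquare a = 0; −1 → -1, wraps to 23 = x, carry into square.
Longitude square 0; −1 → -1, wraps to 9, carry into field.
Longitude field E = 4; −1 → 3 = D.
Latitude subsquare r = 17; +1 → 18 = s.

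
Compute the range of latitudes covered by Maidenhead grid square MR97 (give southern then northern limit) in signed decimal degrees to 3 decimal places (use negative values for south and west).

87.000, 88.000

Field M=12, R=17: +12·20° lon, +17·10° lat → SW at lon 60°, lat 80°.
Square 9, 7: +9·2° lon, +7·1° lat → SW at lon 78°, lat 87°.
Cell spans 2° lon × 1° lat.
south 87.000, north 88.000.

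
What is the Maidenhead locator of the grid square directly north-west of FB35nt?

FB35mu

Longitude subsquare n = 13; −1 → 12 = m.
Latitude subsquare t = 19; +1 → 20 = u.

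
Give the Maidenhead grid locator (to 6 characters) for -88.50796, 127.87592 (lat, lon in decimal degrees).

Add 180° to longitude and 90° to latitude: 307.8759, 1.4920.
Field: 307.8759/20 → 15 → P, 1.4920/10 → 0 → A; chars PA.
Square: 7.8759/2 → 3, 1.4920/1 → 1; chars 31.
Subsquare: 1.8759/0.0833333 → 22 → w, 0.4920/0.0416667 → 11 → l; chars wl.

PA31wl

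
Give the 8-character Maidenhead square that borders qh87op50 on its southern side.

QH87oo59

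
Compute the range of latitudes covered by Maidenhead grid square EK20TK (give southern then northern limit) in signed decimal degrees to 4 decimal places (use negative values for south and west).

Field E=4, K=10: +4·20° lon, +10·10° lat → SW at lon -100°, lat 10°.
Square 2, 0: +2·2° lon, +0·1° lat → SW at lon -96°, lat 10°.
Subsquare t=19, k=10: +19·0.0833333° lon, +10·0.0416667° lat → SW at lon -94.4167°, lat 10.4167°.
Cell spans 0.0833333° lon × 0.0416667° lat.
south 10.4167, north 10.4583.

10.4167, 10.4583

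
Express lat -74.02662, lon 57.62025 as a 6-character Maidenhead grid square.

Offset from 180°W / 90°S: lon 237.6202°, lat 15.9734°.
Field: 237.6202/20 → 11 → L, 15.9734/10 → 1 → B; chars LB.
Square: 17.6202/2 → 8, 5.9734/1 → 5; chars 85.
Subsquare: 1.6202/0.0833333 → 19 → t, 0.9734/0.0416667 → 23 → x; chars tx.

LB85tx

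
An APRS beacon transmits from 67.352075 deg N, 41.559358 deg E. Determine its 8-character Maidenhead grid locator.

LP07si74

Offset from 180°W / 90°S: lon 221.55936°, lat 157.35208°.
Field (20°×10°, letters A–R): lon ⌊221.55936/20⌋ = 11 → L; lat ⌊157.35208/10⌋ = 15 → P.
Square (2°×1°, digits 0–9): lon ⌊1.55936/2⌋ = 0; lat ⌊7.35208/1⌋ = 7.
Subsquare (5′×2.5′, letters a–x): lon ⌊1.55936/0.0833333⌋ = 18 → s; lat ⌊0.35208/0.0416667⌋ = 8 → i.
Extended square (30″×15″, digits 0–9): lon ⌊0.05936/0.00833333⌋ = 7; lat ⌊0.01874/0.00416667⌋ = 4.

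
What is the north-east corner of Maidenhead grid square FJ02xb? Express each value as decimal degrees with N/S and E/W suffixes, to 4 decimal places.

2.0833° N, 78.0000° W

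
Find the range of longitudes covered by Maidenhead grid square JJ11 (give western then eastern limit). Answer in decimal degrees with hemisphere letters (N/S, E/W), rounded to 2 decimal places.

2.00° E, 4.00° E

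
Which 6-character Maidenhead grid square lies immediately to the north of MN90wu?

Latitude subsquare u = 20; +1 → 21 = v.
The longitude characters are unchanged.

MN90wv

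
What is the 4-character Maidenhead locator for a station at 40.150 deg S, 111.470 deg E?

Shift to the Maidenhead origin (180°W, 90°S): lon 291.47, lat 49.85.
Field: 291.47/20 → 14 → O, 49.85/10 → 4 → E; chars OE.
Square: 11.47/2 → 5, 9.85/1 → 9; chars 59.

OE59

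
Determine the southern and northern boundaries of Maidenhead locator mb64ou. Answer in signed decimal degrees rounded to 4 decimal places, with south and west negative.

Field M=12, B=1: +12·20° lon, +1·10° lat → SW at lon 60°, lat -80°.
Square 6, 4: +6·2° lon, +4·1° lat → SW at lon 72°, lat -76°.
Subsquare o=14, u=20: +14·0.0833333° lon, +20·0.0416667° lat → SW at lon 73.1667°, lat -75.1667°.
Cell spans 0.0833333° lon × 0.0416667° lat.
south -75.1667, north -75.1250.

-75.1667, -75.1250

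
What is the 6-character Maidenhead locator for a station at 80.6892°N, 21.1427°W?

HR90kq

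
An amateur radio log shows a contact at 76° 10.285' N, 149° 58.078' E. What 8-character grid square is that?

Add 180° to longitude and 90° to latitude: 329.96797, 166.17142.
Field: lon ⌊329.96797/20⌋ = 16 → Q; lat ⌊166.17142/10⌋ = 16 → Q.
Square: lon ⌊9.96797/2⌋ = 4; lat ⌊6.17142/1⌋ = 6.
Subsquare: lon ⌊1.96797/0.0833333⌋ = 23 → x; lat ⌊0.17142/0.0416667⌋ = 4 → e.
Extended square: lon ⌊0.05130/0.00833333⌋ = 6; lat ⌊0.00475/0.00416667⌋ = 1.

QQ46xe61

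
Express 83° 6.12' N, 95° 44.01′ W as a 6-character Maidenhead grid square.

Offset from 180°W / 90°S: lon 84.2665°, lat 173.1020°.
Field: 84.2665/20 → 4 → E, 173.1020/10 → 17 → R; chars ER.
Square: 4.2665/2 → 2, 3.1020/1 → 3; chars 23.
Subsquare: 0.2665/0.0833333 → 3 → d, 0.1020/0.0416667 → 2 → c; chars dc.

ER23dc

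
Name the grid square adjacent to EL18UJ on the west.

EL18tj

Longitude subsquare u = 20; −1 → 19 = t.
The latitude characters are unchanged.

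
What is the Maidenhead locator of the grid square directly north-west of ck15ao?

CK05xp

Longitude subsquare a = 0; −1 → -1, wraps to 23 = x, carry into square.
Longitude square 1; −1 → 0.
Latitude subsquare o = 14; +1 → 15 = p.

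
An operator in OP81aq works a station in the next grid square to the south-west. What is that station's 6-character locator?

OP71xp

Longitude subsquare a = 0; −1 → -1, wraps to 23 = x, carry into square.
Longitude square 8; −1 → 7.
Latitude subsquare q = 16; −1 → 15 = p.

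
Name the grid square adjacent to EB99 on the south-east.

FB08

Longitude square 9; +1 → 10, wraps to 0, carry into field.
Longitude field E = 4; +1 → 5 = F.
Latitude square 9; −1 → 8.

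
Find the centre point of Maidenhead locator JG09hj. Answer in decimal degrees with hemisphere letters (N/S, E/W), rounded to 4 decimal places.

20.6042° S, 0.6250° E

Field J=9, G=6: +9·20° lon, +6·10° lat → SW at lon 0°, lat -30°.
Square 0, 9: +0·2° lon, +9·1° lat → SW at lon 0°, lat -21°.
Subsquare h=7, j=9: +7·0.0833333° lon, +9·0.0416667° lat → SW at lon 0.583333°, lat -20.625°.
Cell spans 0.0833333° lon × 0.0416667° lat. Centre is SW corner plus half of each.
latitude 20.6042° S, longitude 0.6250° E.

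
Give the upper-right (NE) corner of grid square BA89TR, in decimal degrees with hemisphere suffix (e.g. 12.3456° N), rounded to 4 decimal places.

Field B=1, A=0: +1·20° lon, +0·10° lat → SW at lon -160°, lat -90°.
Square 8, 9: +8·2° lon, +9·1° lat → SW at lon -144°, lat -81°.
Subsquare t=19, r=17: +19·0.0833333° lon, +17·0.0416667° lat → SW at lon -142.417°, lat -80.2917°.
Cell spans 0.0833333° lon × 0.0416667° lat. NE corner is SW corner plus one full cell.
latitude 80.2500° S, longitude 142.3333° W.

80.2500° S, 142.3333° W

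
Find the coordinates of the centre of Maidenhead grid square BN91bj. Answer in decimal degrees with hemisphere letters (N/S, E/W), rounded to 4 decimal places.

41.3958° N, 141.8750° W

Field B=1, N=13: +1·20° lon, +13·10° lat → SW at lon -160°, lat 40°.
Square 9, 1: +9·2° lon, +1·1° lat → SW at lon -142°, lat 41°.
Subsquare b=1, j=9: +1·0.0833333° lon, +9·0.0416667° lat → SW at lon -141.917°, lat 41.375°.
Cell spans 0.0833333° lon × 0.0416667° lat. Centre is SW corner plus half of each.
latitude 41.3958° N, longitude 141.8750° W.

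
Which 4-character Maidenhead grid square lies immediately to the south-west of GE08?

Longitude square 0; −1 → -1, wraps to 9, carry into field.
Longitude field G = 6; −1 → 5 = F.
Latitude square 8; −1 → 7.

FE97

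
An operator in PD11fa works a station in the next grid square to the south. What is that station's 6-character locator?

PD10fx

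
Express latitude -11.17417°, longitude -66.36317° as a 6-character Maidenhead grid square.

FH68tt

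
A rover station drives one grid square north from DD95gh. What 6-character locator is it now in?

Latitude subsquare h = 7; +1 → 8 = i.
The longitude characters are unchanged.

DD95gi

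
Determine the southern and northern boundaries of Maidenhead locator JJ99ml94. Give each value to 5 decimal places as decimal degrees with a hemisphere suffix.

9.47500° N, 9.47917° N

Field J=9, J=9: +9·20° lon, +9·10° lat → SW at lon 0°, lat 0°.
Square 9, 9: +9·2° lon, +9·1° lat → SW at lon 18°, lat 9°.
Subsquare m=12, l=11: +12·0.0833333° lon, +11·0.0416667° lat → SW at lon 19°, lat 9.45833°.
Extended square 9, 4: +9·0.00833333° lon, +4·0.00416667° lat → SW at lon 19.075°, lat 9.475°.
Cell spans 0.00833333° lon × 0.00416667° lat.
south 9.47500° N, north 9.47917° N.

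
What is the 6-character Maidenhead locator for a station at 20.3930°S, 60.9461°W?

Shift to the Maidenhead origin (180°W, 90°S): lon 119.0539, lat 69.6070.
Field: lon ⌊119.0539/20⌋ = 5 → F; lat ⌊69.6070/10⌋ = 6 → G.
Square: lon ⌊19.0539/2⌋ = 9; lat ⌊9.6070/1⌋ = 9.
Subsquare: lon ⌊1.0539/0.0833333⌋ = 12 → m; lat ⌊0.6070/0.0416667⌋ = 14 → o.

FG99mo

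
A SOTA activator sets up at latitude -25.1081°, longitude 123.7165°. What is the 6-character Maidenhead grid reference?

Shift to the Maidenhead origin (180°W, 90°S): lon 303.7165, lat 64.8919.
Field: lon ⌊303.7165/20⌋ = 15 → P; lat ⌊64.8919/10⌋ = 6 → G.
Square: lon ⌊3.7165/2⌋ = 1; lat ⌊4.8919/1⌋ = 4.
Subsquare: lon ⌊1.7165/0.0833333⌋ = 20 → u; lat ⌊0.8919/0.0416667⌋ = 21 → v.

PG14uv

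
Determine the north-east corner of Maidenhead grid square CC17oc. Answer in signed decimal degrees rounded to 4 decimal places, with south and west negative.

-62.8750, -136.7500

Field C=2, C=2: +2·20° lon, +2·10° lat → SW at lon -140°, lat -70°.
Square 1, 7: +1·2° lon, +7·1° lat → SW at lon -138°, lat -63°.
Subsquare o=14, c=2: +14·0.0833333° lon, +2·0.0416667° lat → SW at lon -136.833°, lat -62.9167°.
Cell spans 0.0833333° lon × 0.0416667° lat. NE corner is SW corner plus one full cell.
latitude -62.8750, longitude -136.7500.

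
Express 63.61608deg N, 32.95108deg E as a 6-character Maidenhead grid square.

Offset from 180°W / 90°S: lon 212.9511°, lat 153.6161°.
Field: lon ⌊212.9511/20⌋ = 10 → K; lat ⌊153.6161/10⌋ = 15 → P.
Square: lon ⌊12.9511/2⌋ = 6; lat ⌊3.6161/1⌋ = 3.
Subsquare: lon ⌊0.9511/0.0833333⌋ = 11 → l; lat ⌊0.6161/0.0416667⌋ = 14 → o.

KP63lo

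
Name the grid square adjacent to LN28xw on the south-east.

LN38av

Longitude subsquare x = 23; +1 → 24, wraps to 0 = a, carry into square.
Longitude square 2; +1 → 3.
Latitude subsquare w = 22; −1 → 21 = v.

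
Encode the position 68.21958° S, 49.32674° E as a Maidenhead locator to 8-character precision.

Shift to the Maidenhead origin (180°W, 90°S): lon 229.32674, lat 21.78042.
Field: 229.32674/20 → 11 → L, 21.78042/10 → 2 → C; chars LC.
Square: 9.32674/2 → 4, 1.78042/1 → 1; chars 41.
Subsquare: 1.32674/0.0833333 → 15 → p, 0.78042/0.0416667 → 18 → s; chars ps.
Extended square: 0.07674/0.00833333 → 9, 0.03042/0.00416667 → 7; chars 97.

LC41ps97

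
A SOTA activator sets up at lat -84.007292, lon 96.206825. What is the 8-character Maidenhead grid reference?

Offset from 180°W / 90°S: lon 276.20682°, lat 5.99271°.
Field: lon ⌊276.20682/20⌋ = 13 → N; lat ⌊5.99271/10⌋ = 0 → A.
Square: lon ⌊16.20682/2⌋ = 8; lat ⌊5.99271/1⌋ = 5.
Subsquare: lon ⌊0.20682/0.0833333⌋ = 2 → c; lat ⌊0.99271/0.0416667⌋ = 23 → x.
Extended square: lon ⌊0.04016/0.00833333⌋ = 4; lat ⌊0.03437/0.00416667⌋ = 8.

NA85cx48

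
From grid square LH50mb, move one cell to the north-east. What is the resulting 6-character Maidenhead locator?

LH50nc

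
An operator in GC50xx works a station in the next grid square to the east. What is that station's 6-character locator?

GC60ax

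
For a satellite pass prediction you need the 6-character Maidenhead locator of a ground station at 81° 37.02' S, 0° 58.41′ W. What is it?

Shift to the Maidenhead origin (180°W, 90°S): lon 179.0265, lat 8.3830.
Field: lon ⌊179.0265/20⌋ = 8 → I; lat ⌊8.3830/10⌋ = 0 → A.
Square: lon ⌊19.0265/2⌋ = 9; lat ⌊8.3830/1⌋ = 8.
Subsquare: lon ⌊1.0265/0.0833333⌋ = 12 → m; lat ⌊0.3830/0.0416667⌋ = 9 → j.

IA98mj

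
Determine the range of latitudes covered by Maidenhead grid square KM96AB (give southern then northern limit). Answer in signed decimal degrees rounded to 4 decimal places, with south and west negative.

Field K=10, M=12: +10·20° lon, +12·10° lat → SW at lon 20°, lat 30°.
Square 9, 6: +9·2° lon, +6·1° lat → SW at lon 38°, lat 36°.
Subsquare a=0, b=1: +0·0.0833333° lon, +1·0.0416667° lat → SW at lon 38°, lat 36.0417°.
Cell spans 0.0833333° lon × 0.0416667° lat.
south 36.0417, north 36.0833.

36.0417, 36.0833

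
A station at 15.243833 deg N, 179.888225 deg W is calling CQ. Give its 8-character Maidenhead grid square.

AK05bf38

Add 180° to longitude and 90° to latitude: 0.11177, 105.24383.
Field: lon ⌊0.11177/20⌋ = 0 → A; lat ⌊105.24383/10⌋ = 10 → K.
Square: lon ⌊0.11177/2⌋ = 0; lat ⌊5.24383/1⌋ = 5.
Subsquare: lon ⌊0.11177/0.0833333⌋ = 1 → b; lat ⌊0.24383/0.0416667⌋ = 5 → f.
Extended square: lon ⌊0.02844/0.00833333⌋ = 3; lat ⌊0.03550/0.00416667⌋ = 8.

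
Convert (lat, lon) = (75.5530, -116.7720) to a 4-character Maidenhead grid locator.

DQ15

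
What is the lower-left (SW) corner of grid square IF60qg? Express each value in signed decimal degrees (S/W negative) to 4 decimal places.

Field I=8, F=5: +8·20° lon, +5·10° lat → SW at lon -20°, lat -40°.
Square 6, 0: +6·2° lon, +0·1° lat → SW at lon -8°, lat -40°.
Subsquare q=16, g=6: +16·0.0833333° lon, +6·0.0416667° lat → SW at lon -6.66667°, lat -39.75°.
latitude -39.7500, longitude -6.6667.

-39.7500, -6.6667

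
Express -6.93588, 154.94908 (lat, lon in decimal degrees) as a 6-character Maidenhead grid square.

Offset from 180°W / 90°S: lon 334.9491°, lat 83.0641°.
Field: lon ⌊334.9491/20⌋ = 16 → Q; lat ⌊83.0641/10⌋ = 8 → I.
Square: lon ⌊14.9491/2⌋ = 7; lat ⌊3.0641/1⌋ = 3.
Subsquare: lon ⌊0.9491/0.0833333⌋ = 11 → l; lat ⌊0.0641/0.0416667⌋ = 1 → b.

QI73lb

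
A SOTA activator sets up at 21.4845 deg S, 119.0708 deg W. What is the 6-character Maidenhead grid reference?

DG08lm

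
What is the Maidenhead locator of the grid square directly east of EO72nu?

EO72ou

Longitude subsquare n = 13; +1 → 14 = o.
The latitude characters are unchanged.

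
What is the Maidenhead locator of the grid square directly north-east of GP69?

Longitude square 6; +1 → 7.
Latitude square 9; +1 → 10, wraps to 0, carry into field.
Latitude field P = 15; +1 → 16 = Q.

GQ70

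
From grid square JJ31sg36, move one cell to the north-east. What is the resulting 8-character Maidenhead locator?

Longitude extended square 3; +1 → 4.
Latitude extended square 6; +1 → 7.

JJ31sg47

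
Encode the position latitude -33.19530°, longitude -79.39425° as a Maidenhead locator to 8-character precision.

Shift to the Maidenhead origin (180°W, 90°S): lon 100.60575, lat 56.80470.
Field (20°×10°, letters A–R): 100.60575/20 → 5 → F, 56.80470/10 → 5 → F; chars FF.
Square (2°×1°, digits 0–9): 0.60575/2 → 0, 6.80470/1 → 6; chars 06.
Subsquare (5′×2.5′, letters a–x): 0.60575/0.0833333 → 7 → h, 0.80470/0.0416667 → 19 → t; chars ht.
Extended square (30″×15″, digits 0–9): 0.02242/0.00833333 → 2, 0.01303/0.00416667 → 3; chars 23.

FF06ht23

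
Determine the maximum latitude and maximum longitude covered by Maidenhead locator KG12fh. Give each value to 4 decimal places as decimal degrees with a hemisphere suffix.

27.6667° S, 22.5000° E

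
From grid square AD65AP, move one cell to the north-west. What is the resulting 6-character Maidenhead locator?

Longitude subsquare a = 0; −1 → -1, wraps to 23 = x, carry into square.
Longitude square 6; −1 → 5.
Latitude subsquare p = 15; +1 → 16 = q.

AD55xq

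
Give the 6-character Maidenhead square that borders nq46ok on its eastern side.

Longitude subsquare o = 14; +1 → 15 = p.
The latitude characters are unchanged.

NQ46pk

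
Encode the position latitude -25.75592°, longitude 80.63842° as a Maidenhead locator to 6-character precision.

NG04hf

Add 180° to longitude and 90° to latitude: 260.6384, 64.2441.
Field (20°×10°, letters A–R): lon ⌊260.6384/20⌋ = 13 → N; lat ⌊64.2441/10⌋ = 6 → G.
Square (2°×1°, digits 0–9): lon ⌊0.6384/2⌋ = 0; lat ⌊4.2441/1⌋ = 4.
Subsquare (5′×2.5′, letters a–x): lon ⌊0.6384/0.0833333⌋ = 7 → h; lat ⌊0.2441/0.0416667⌋ = 5 → f.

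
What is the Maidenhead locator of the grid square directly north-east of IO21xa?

IO31ab

Longitude subsquare x = 23; +1 → 24, wraps to 0 = a, carry into square.
Longitude square 2; +1 → 3.
Latitude subsquare a = 0; +1 → 1 = b.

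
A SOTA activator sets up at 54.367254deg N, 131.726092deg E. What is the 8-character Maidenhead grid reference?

Shift to the Maidenhead origin (180°W, 90°S): lon 311.72609, lat 144.36725.
Field: 311.72609/20 → 15 → P, 144.36725/10 → 14 → O; chars PO.
Square: 11.72609/2 → 5, 4.36725/1 → 4; chars 54.
Subsquare: 1.72609/0.0833333 → 20 → u, 0.36725/0.0416667 → 8 → i; chars ui.
Extended square: 0.05943/0.00833333 → 7, 0.03392/0.00416667 → 8; chars 78.

PO54ui78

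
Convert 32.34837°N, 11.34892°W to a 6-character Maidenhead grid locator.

Add 180° to longitude and 90° to latitude: 168.6511, 122.3484.
Field: 168.6511/20 → 8 → I, 122.3484/10 → 12 → M; chars IM.
Square: 8.6511/2 → 4, 2.3484/1 → 2; chars 42.
Subsquare: 0.6511/0.0833333 → 7 → h, 0.3484/0.0416667 → 8 → i; chars hi.

IM42hi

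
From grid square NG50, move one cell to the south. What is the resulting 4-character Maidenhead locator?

NF59

Latitude square 0; −1 → -1, wraps to 9, carry into field.
Latitude field G = 6; −1 → 5 = F.
The longitude characters are unchanged.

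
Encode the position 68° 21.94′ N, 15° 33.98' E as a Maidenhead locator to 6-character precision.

Add 180° to longitude and 90° to latitude: 195.5663, 158.3657.
Field: 195.5663/20 → 9 → J, 158.3657/10 → 15 → P; chars JP.
Square: 15.5663/2 → 7, 8.3657/1 → 8; chars 78.
Subsquare: 1.5663/0.0833333 → 18 → s, 0.3657/0.0416667 → 8 → i; chars si.

JP78si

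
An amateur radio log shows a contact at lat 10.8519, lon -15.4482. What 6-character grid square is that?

Offset from 180°W / 90°S: lon 164.5518°, lat 100.8519°.
Field (20°×10°, letters A–R): 164.5518/20 → 8 → I, 100.8519/10 → 10 → K; chars IK.
Square (2°×1°, digits 0–9): 4.5518/2 → 2, 0.8519/1 → 0; chars 20.
Subsquare (5′×2.5′, letters a–x): 0.5518/0.0833333 → 6 → g, 0.8519/0.0416667 → 20 → u; chars gu.

IK20gu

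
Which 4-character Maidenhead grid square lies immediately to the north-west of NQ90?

Longitude square 9; −1 → 8.
Latitude square 0; +1 → 1.

NQ81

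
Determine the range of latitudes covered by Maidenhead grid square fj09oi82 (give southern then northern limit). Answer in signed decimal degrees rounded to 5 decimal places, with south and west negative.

Field F=5, J=9: +5·20° lon, +9·10° lat → SW at lon -80°, lat 0°.
Square 0, 9: +0·2° lon, +9·1° lat → SW at lon -80°, lat 9°.
Subsquare o=14, i=8: +14·0.0833333° lon, +8·0.0416667° lat → SW at lon -78.8333°, lat 9.33333°.
Extended square 8, 2: +8·0.00833333° lon, +2·0.00416667° lat → SW at lon -78.7667°, lat 9.34167°.
Cell spans 0.00833333° lon × 0.00416667° lat.
south 9.34167, north 9.34583.

9.34167, 9.34583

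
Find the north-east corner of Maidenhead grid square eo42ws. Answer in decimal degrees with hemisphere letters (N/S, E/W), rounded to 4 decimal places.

Field E=4, O=14: +4·20° lon, +14·10° lat → SW at lon -100°, lat 50°.
Square 4, 2: +4·2° lon, +2·1° lat → SW at lon -92°, lat 52°.
Subsquare w=22, s=18: +22·0.0833333° lon, +18·0.0416667° lat → SW at lon -90.1667°, lat 52.75°.
Cell spans 0.0833333° lon × 0.0416667° lat. NE corner is SW corner plus one full cell.
latitude 52.7917° N, longitude 90.0833° W.

52.7917° N, 90.0833° W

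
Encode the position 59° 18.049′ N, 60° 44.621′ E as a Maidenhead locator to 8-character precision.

Add 180° to longitude and 90° to latitude: 240.74368, 149.30082.
Field: 240.74368/20 → 12 → M, 149.30082/10 → 14 → O; chars MO.
Square: 0.74368/2 → 0, 9.30082/1 → 9; chars 09.
Subsquare: 0.74368/0.0833333 → 8 → i, 0.30082/0.0416667 → 7 → h; chars ih.
Extended square: 0.07702/0.00833333 → 9, 0.00915/0.00416667 → 2; chars 92.

MO09ih92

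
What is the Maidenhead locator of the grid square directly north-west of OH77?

OH68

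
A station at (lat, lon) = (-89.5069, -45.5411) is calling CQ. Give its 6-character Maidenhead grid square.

Shift to the Maidenhead origin (180°W, 90°S): lon 134.4589, lat 0.4931.
Field (20°×10°, letters A–R): lon ⌊134.4589/20⌋ = 6 → G; lat ⌊0.4931/10⌋ = 0 → A.
Square (2°×1°, digits 0–9): lon ⌊14.4589/2⌋ = 7; lat ⌊0.4931/1⌋ = 0.
Subsquare (5′×2.5′, letters a–x): lon ⌊0.4589/0.0833333⌋ = 5 → f; lat ⌊0.4931/0.0416667⌋ = 11 → l.

GA70fl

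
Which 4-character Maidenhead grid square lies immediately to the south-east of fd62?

Longitude square 6; +1 → 7.
Latitude square 2; −1 → 1.

FD71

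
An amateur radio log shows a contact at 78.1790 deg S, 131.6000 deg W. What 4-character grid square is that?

Add 180° to longitude and 90° to latitude: 48.40, 11.82.
Field: 48.40/20 → 2 → C, 11.82/10 → 1 → B; chars CB.
Square: 8.40/2 → 4, 1.82/1 → 1; chars 41.

CB41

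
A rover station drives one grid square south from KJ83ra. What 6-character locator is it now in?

Latitude subsquare a = 0; −1 → -1, wraps to 23 = x, carry into square.
Latitude square 3; −1 → 2.
The longitude characters are unchanged.

KJ82rx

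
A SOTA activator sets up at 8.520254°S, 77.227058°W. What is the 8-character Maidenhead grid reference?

Add 180° to longitude and 90° to latitude: 102.77294, 81.47975.
Field: lon ⌊102.77294/20⌋ = 5 → F; lat ⌊81.47975/10⌋ = 8 → I.
Square: lon ⌊2.77294/2⌋ = 1; lat ⌊1.47975/1⌋ = 1.
Subsquare: lon ⌊0.77294/0.0833333⌋ = 9 → j; lat ⌊0.47975/0.0416667⌋ = 11 → l.
Extended square: lon ⌊0.02294/0.00833333⌋ = 2; lat ⌊0.02141/0.00416667⌋ = 5.

FI11jl25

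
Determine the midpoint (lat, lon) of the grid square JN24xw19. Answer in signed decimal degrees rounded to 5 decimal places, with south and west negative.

Field J=9, N=13: +9·20° lon, +13·10° lat → SW at lon 0°, lat 40°.
Square 2, 4: +2·2° lon, +4·1° lat → SW at lon 4°, lat 44°.
Subsquare x=23, w=22: +23·0.0833333° lon, +22·0.0416667° lat → SW at lon 5.91667°, lat 44.9167°.
Extended square 1, 9: +1·0.00833333° lon, +9·0.00416667° lat → SW at lon 5.925°, lat 44.9542°.
Cell spans 0.00833333° lon × 0.00416667° lat. Centre is SW corner plus half of each.
latitude 44.95625, longitude 5.92917.

44.95625, 5.92917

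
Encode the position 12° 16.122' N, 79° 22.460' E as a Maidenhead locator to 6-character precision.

MK92qg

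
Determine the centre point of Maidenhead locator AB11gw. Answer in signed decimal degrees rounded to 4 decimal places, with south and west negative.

-78.0625, -177.4583

Field A=0, B=1: +0·20° lon, +1·10° lat → SW at lon -180°, lat -80°.
Square 1, 1: +1·2° lon, +1·1° lat → SW at lon -178°, lat -79°.
Subsquare g=6, w=22: +6·0.0833333° lon, +22·0.0416667° lat → SW at lon -177.5°, lat -78.0833°.
Cell spans 0.0833333° lon × 0.0416667° lat. Centre is SW corner plus half of each.
latitude -78.0625, longitude -177.4583.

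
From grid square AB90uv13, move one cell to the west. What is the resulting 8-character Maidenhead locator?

AB90uv03

Longitude extended square 1; −1 → 0.
The latitude characters are unchanged.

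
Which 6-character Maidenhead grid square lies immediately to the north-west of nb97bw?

Longitude subsquare b = 1; −1 → 0 = a.
Latitude subsquare w = 22; +1 → 23 = x.

NB97ax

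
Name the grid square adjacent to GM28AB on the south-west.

Longitude subsquare a = 0; −1 → -1, wraps to 23 = x, carry into square.
Longitude square 2; −1 → 1.
Latitude subsquare b = 1; −1 → 0 = a.

GM18xa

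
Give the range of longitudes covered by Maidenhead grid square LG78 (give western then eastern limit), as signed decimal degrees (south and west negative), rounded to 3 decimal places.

Field L=11, G=6: +11·20° lon, +6·10° lat → SW at lon 40°, lat -30°.
Square 7, 8: +7·2° lon, +8·1° lat → SW at lon 54°, lat -22°.
Cell spans 2° lon × 1° lat.
west 54.000, east 56.000.

54.000, 56.000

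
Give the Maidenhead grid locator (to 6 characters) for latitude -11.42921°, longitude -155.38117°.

Shift to the Maidenhead origin (180°W, 90°S): lon 24.6188, lat 78.5708.
Field: 24.6188/20 → 1 → B, 78.5708/10 → 7 → H; chars BH.
Square: 4.6188/2 → 2, 8.5708/1 → 8; chars 28.
Subsquare: 0.6188/0.0833333 → 7 → h, 0.5708/0.0416667 → 13 → n; chars hn.

BH28hn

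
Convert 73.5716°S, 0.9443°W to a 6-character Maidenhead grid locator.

IB96mk

Offset from 180°W / 90°S: lon 179.0557°, lat 16.4284°.
Field: 179.0557/20 → 8 → I, 16.4284/10 → 1 → B; chars IB.
Square: 19.0557/2 → 9, 6.4284/1 → 6; chars 96.
Subsquare: 1.0557/0.0833333 → 12 → m, 0.4284/0.0416667 → 10 → k; chars mk.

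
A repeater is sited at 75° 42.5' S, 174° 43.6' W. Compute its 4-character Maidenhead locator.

AB24

Shift to the Maidenhead origin (180°W, 90°S): lon 5.27, lat 14.29.
Field (20°×10°, letters A–R): 5.27/20 → 0 → A, 14.29/10 → 1 → B; chars AB.
Square (2°×1°, digits 0–9): 5.27/2 → 2, 4.29/1 → 4; chars 24.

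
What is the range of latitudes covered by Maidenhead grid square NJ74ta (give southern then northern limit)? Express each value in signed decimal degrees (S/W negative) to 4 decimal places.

Field N=13, J=9: +13·20° lon, +9·10° lat → SW at lon 80°, lat 0°.
Square 7, 4: +7·2° lon, +4·1° lat → SW at lon 94°, lat 4°.
Subsquare t=19, a=0: +19·0.0833333° lon, +0·0.0416667° lat → SW at lon 95.5833°, lat 4°.
Cell spans 0.0833333° lon × 0.0416667° lat.
south 4.0000, north 4.0417.

4.0000, 4.0417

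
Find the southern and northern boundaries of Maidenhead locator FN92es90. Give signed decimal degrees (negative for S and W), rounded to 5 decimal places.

42.75000, 42.75417

Field F=5, N=13: +5·20° lon, +13·10° lat → SW at lon -80°, lat 40°.
Square 9, 2: +9·2° lon, +2·1° lat → SW at lon -62°, lat 42°.
Subsquare e=4, s=18: +4·0.0833333° lon, +18·0.0416667° lat → SW at lon -61.6667°, lat 42.75°.
Extended square 9, 0: +9·0.00833333° lon, +0·0.00416667° lat → SW at lon -61.5917°, lat 42.75°.
Cell spans 0.00833333° lon × 0.00416667° lat.
south 42.75000, north 42.75417.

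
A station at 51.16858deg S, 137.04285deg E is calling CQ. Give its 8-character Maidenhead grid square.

Offset from 180°W / 90°S: lon 317.04285°, lat 38.83142°.
Field: 317.04285/20 → 15 → P, 38.83142/10 → 3 → D; chars PD.
Square: 17.04285/2 → 8, 8.83142/1 → 8; chars 88.
Subsquare: 1.04285/0.0833333 → 12 → m, 0.83142/0.0416667 → 19 → t; chars mt.
Extended square: 0.04285/0.00833333 → 5, 0.03975/0.00416667 → 9; chars 59.

PD88mt59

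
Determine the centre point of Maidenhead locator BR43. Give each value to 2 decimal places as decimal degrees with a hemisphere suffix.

83.50° N, 151.00° W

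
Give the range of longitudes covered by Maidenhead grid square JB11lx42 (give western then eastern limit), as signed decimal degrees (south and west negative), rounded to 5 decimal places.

Field J=9, B=1: +9·20° lon, +1·10° lat → SW at lon 0°, lat -80°.
Square 1, 1: +1·2° lon, +1·1° lat → SW at lon 2°, lat -79°.
Subsquare l=11, x=23: +11·0.0833333° lon, +23·0.0416667° lat → SW at lon 2.91667°, lat -78.0417°.
Extended square 4, 2: +4·0.00833333° lon, +2·0.00416667° lat → SW at lon 2.95°, lat -78.0333°.
Cell spans 0.00833333° lon × 0.00416667° lat.
west 2.95000, east 2.95833.

2.95000, 2.95833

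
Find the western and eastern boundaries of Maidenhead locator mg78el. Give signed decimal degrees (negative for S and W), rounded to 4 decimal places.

74.3333, 74.4167

Field M=12, G=6: +12·20° lon, +6·10° lat → SW at lon 60°, lat -30°.
Square 7, 8: +7·2° lon, +8·1° lat → SW at lon 74°, lat -22°.
Subsquare e=4, l=11: +4·0.0833333° lon, +11·0.0416667° lat → SW at lon 74.3333°, lat -21.5417°.
Cell spans 0.0833333° lon × 0.0416667° lat.
west 74.3333, east 74.4167.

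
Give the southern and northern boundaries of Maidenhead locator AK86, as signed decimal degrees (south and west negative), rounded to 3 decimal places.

Field A=0, K=10: +0·20° lon, +10·10° lat → SW at lon -180°, lat 10°.
Square 8, 6: +8·2° lon, +6·1° lat → SW at lon -164°, lat 16°.
Cell spans 2° lon × 1° lat.
south 16.000, north 17.000.

16.000, 17.000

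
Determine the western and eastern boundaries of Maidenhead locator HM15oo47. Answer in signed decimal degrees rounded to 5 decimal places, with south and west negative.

-36.80000, -36.79167

Field H=7, M=12: +7·20° lon, +12·10° lat → SW at lon -40°, lat 30°.
Square 1, 5: +1·2° lon, +5·1° lat → SW at lon -38°, lat 35°.
Subsquare o=14, o=14: +14·0.0833333° lon, +14·0.0416667° lat → SW at lon -36.8333°, lat 35.5833°.
Extended square 4, 7: +4·0.00833333° lon, +7·0.00416667° lat → SW at lon -36.8°, lat 35.6125°.
Cell spans 0.00833333° lon × 0.00416667° lat.
west -36.80000, east -36.79167.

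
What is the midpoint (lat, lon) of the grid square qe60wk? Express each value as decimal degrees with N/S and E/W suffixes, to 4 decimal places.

Field Q=16, E=4: +16·20° lon, +4·10° lat → SW at lon 140°, lat -50°.
Square 6, 0: +6·2° lon, +0·1° lat → SW at lon 152°, lat -50°.
Subsquare w=22, k=10: +22·0.0833333° lon, +10·0.0416667° lat → SW at lon 153.833°, lat -49.5833°.
Cell spans 0.0833333° lon × 0.0416667° lat. Centre is SW corner plus half of each.
latitude 49.5625° S, longitude 153.8750° E.

49.5625° S, 153.8750° E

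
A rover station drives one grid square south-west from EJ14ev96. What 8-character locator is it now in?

Longitude extended square 9; −1 → 8.
Latitude extended square 6; −1 → 5.

EJ14ev85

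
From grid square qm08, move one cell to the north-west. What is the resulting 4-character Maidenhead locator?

PM99

Longitude square 0; −1 → -1, wraps to 9, carry into field.
Longitude field Q = 16; −1 → 15 = P.
Latitude square 8; +1 → 9.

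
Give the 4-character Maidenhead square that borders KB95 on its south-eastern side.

LB04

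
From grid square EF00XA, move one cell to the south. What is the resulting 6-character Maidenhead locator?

EE09xx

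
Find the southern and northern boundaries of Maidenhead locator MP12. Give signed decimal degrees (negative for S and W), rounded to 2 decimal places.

62.00, 63.00

Field M=12, P=15: +12·20° lon, +15·10° lat → SW at lon 60°, lat 60°.
Square 1, 2: +1·2° lon, +2·1° lat → SW at lon 62°, lat 62°.
Cell spans 2° lon × 1° lat.
south 62.00, north 63.00.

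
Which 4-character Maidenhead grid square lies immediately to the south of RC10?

Latitude square 0; −1 → -1, wraps to 9, carry into field.
Latitude field C = 2; −1 → 1 = B.
The longitude characters are unchanged.

RB19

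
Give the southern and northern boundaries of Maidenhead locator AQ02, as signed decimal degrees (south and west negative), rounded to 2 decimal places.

72.00, 73.00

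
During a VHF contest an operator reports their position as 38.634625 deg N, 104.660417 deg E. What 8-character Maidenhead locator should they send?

Shift to the Maidenhead origin (180°W, 90°S): lon 284.66042, lat 128.63462.
Field: lon ⌊284.66042/20⌋ = 14 → O; lat ⌊128.63462/10⌋ = 12 → M.
Square: lon ⌊4.66042/2⌋ = 2; lat ⌊8.63462/1⌋ = 8.
Subsquare: lon ⌊0.66042/0.0833333⌋ = 7 → h; lat ⌊0.63462/0.0416667⌋ = 15 → p.
Extended square: lon ⌊0.07708/0.00833333⌋ = 9; lat ⌊0.00962/0.00416667⌋ = 2.

OM28hp92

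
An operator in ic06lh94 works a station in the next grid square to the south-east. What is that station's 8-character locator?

IC06mh03

Longitude extended square 9; +1 → 10, wraps to 0, carry into subsquare.
Longitude subsquare l = 11; +1 → 12 = m.
Latitude extended square 4; −1 → 3.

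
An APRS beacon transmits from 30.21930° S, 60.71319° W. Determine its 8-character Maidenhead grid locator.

FF99ps47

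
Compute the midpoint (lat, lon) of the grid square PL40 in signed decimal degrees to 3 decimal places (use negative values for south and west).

Field P=15, L=11: +15·20° lon, +11·10° lat → SW at lon 120°, lat 20°.
Square 4, 0: +4·2° lon, +0·1° lat → SW at lon 128°, lat 20°.
Cell spans 2° lon × 1° lat. Centre is SW corner plus half of each.
latitude 20.500, longitude 129.000.

20.500, 129.000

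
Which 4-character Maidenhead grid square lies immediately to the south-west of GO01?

FO90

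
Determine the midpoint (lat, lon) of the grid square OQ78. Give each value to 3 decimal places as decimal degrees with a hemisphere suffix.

78.500° N, 115.000° E

Field O=14, Q=16: +14·20° lon, +16·10° lat → SW at lon 100°, lat 70°.
Square 7, 8: +7·2° lon, +8·1° lat → SW at lon 114°, lat 78°.
Cell spans 2° lon × 1° lat. Centre is SW corner plus half of each.
latitude 78.500° N, longitude 115.000° E.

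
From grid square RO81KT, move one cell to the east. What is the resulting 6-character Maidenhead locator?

RO81lt

Longitude subsquare k = 10; +1 → 11 = l.
The latitude characters are unchanged.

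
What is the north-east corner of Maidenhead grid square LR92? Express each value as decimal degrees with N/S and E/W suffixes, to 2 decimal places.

83.00° N, 60.00° E

Field L=11, R=17: +11·20° lon, +17·10° lat → SW at lon 40°, lat 80°.
Square 9, 2: +9·2° lon, +2·1° lat → SW at lon 58°, lat 82°.
Cell spans 2° lon × 1° lat. NE corner is SW corner plus one full cell.
latitude 83.00° N, longitude 60.00° E.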